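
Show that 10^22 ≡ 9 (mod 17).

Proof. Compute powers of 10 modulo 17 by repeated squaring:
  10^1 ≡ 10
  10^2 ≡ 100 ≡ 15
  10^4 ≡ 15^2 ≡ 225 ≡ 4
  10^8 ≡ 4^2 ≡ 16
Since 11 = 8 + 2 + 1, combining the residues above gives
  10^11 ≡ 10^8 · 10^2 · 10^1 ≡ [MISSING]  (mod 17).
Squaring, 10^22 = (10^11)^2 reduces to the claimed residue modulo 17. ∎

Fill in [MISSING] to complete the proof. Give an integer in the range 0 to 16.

3

Multiply the listed residues: 16 · 15 · 10 = 240 → 2400.
Reducing modulo 17: 2400 = 141·17 + 3, so 10^11 ≡ 3.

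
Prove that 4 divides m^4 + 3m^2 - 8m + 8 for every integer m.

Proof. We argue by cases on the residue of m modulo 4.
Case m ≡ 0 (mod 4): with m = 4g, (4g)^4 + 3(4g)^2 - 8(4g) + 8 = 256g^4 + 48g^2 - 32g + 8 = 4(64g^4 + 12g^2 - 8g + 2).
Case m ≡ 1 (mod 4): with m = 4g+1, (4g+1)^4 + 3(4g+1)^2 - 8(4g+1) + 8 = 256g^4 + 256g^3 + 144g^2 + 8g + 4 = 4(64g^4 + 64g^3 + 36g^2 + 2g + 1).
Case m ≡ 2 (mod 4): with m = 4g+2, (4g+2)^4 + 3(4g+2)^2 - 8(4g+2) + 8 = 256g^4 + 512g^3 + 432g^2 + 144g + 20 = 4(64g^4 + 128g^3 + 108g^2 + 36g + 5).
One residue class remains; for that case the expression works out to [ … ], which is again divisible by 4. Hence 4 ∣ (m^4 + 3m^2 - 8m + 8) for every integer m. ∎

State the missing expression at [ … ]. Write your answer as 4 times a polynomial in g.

Only m ≡ 3 (mod 4) is unaccounted for. Put m = 4g+3:
(4g+3)^4 + 3(4g+3)^2 - 8(4g+3) + 8 expands to 256g^4 + 768g^3 + 912g^2 + 472g + 92,
and factoring out 4 leaves 4(64g^4 + 192g^3 + 228g^2 + 118g + 23).

4(64g^4 + 192g^3 + 228g^2 + 118g + 23)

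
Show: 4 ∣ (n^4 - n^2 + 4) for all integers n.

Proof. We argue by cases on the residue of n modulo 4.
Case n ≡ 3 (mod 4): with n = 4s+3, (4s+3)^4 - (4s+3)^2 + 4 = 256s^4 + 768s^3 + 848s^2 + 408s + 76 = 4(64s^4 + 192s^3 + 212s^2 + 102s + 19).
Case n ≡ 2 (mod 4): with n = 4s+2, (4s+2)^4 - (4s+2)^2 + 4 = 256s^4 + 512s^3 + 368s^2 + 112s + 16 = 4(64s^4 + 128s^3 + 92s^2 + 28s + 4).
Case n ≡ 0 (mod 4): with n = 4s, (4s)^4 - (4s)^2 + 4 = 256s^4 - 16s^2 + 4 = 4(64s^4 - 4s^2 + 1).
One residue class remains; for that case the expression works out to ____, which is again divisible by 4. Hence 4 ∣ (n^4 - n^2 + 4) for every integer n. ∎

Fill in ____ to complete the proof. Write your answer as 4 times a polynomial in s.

Only n ≡ 1 (mod 4) is unaccounted for. Put n = 4s+1:
(4s+1)^4 - (4s+1)^2 + 4 expands to 256s^4 + 256s^3 + 80s^2 + 8s + 4,
and factoring out 4 leaves 4(64s^4 + 64s^3 + 20s^2 + 2s + 1).

4(64s^4 + 64s^3 + 20s^2 + 2s + 1)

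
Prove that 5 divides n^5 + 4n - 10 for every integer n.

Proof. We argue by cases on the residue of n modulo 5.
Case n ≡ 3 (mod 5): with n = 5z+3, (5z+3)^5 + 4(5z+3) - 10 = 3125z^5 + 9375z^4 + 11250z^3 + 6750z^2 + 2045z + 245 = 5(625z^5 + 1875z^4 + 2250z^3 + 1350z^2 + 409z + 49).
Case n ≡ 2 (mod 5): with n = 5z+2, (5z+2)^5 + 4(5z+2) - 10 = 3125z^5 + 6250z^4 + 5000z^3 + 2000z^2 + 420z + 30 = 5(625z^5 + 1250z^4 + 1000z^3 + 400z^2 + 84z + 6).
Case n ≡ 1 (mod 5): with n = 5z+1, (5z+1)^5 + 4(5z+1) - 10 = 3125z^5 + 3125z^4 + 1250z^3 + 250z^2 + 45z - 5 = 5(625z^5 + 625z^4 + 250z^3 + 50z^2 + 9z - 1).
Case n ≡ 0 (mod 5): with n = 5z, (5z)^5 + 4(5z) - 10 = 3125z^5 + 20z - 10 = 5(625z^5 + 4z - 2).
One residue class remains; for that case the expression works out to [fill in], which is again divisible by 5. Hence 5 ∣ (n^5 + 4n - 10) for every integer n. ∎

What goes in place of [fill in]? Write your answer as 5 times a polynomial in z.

Only n ≡ 4 (mod 5) is unaccounted for. Put n = 5z+4:
(5z+4)^5 + 4(5z+4) - 10 expands to 3125z^5 + 12500z^4 + 20000z^3 + 16000z^2 + 6420z + 1030,
and factoring out 5 leaves 5(625z^5 + 2500z^4 + 4000z^3 + 3200z^2 + 1284z + 206).

5(625z^5 + 2500z^4 + 4000z^3 + 3200z^2 + 1284z + 206)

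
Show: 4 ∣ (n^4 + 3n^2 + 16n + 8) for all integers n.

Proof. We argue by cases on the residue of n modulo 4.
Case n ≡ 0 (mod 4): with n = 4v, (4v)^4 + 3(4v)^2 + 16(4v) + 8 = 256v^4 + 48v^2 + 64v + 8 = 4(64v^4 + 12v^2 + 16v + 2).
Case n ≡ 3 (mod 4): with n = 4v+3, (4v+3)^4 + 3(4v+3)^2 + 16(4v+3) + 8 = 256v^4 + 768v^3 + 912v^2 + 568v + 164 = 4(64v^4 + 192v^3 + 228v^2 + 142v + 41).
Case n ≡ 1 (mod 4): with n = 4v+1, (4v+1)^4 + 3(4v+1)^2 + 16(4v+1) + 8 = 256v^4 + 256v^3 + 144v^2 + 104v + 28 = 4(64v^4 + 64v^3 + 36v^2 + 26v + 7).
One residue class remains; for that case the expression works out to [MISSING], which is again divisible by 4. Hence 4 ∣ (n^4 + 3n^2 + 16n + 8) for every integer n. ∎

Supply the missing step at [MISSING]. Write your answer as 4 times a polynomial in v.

4(64v^4 + 128v^3 + 108v^2 + 60v + 17)

The residues treated are {0, 3, 1}, so the missing case is n ≡ 2 (mod 4); write n = 4v+2.
Then (4v+2)^4 + 3(4v+2)^2 + 16(4v+2) + 8 = 256v^4 + 512v^3 + 432v^2 + 240v + 68 = 4(64v^4 + 128v^3 + 108v^2 + 60v + 17).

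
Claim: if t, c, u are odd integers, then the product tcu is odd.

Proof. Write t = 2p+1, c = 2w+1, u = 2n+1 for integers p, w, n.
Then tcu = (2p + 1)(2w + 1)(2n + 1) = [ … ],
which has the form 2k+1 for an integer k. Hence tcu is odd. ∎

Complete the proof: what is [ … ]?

Expanding: (2p + 1)(2w + 1)(2n + 1) = 8npw + 4np + 4nw + 2n + 4pw + 2p + 2w + 1.
Every term except the constant is even, so this is 2(4npw + 2np + 2nw + n + 2pw + p + w) + 1,
and 4npw + 2np + 2nw + n + 2pw + p + w ∈ ℤ gives the required form.

2(4npw + 2np + 2nw + n + 2pw + p + w) + 1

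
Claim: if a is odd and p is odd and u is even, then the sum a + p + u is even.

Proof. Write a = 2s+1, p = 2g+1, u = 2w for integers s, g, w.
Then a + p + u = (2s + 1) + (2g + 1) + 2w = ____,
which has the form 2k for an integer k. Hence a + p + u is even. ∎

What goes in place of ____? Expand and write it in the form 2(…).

2(g + s + w + 1)

Expanding: (2s + 1) + (2g + 1) + 2w = 2g + 2s + 2w + 2.
Every term is even; pulling out the factor of 2 gives 2(g + s + w + 1).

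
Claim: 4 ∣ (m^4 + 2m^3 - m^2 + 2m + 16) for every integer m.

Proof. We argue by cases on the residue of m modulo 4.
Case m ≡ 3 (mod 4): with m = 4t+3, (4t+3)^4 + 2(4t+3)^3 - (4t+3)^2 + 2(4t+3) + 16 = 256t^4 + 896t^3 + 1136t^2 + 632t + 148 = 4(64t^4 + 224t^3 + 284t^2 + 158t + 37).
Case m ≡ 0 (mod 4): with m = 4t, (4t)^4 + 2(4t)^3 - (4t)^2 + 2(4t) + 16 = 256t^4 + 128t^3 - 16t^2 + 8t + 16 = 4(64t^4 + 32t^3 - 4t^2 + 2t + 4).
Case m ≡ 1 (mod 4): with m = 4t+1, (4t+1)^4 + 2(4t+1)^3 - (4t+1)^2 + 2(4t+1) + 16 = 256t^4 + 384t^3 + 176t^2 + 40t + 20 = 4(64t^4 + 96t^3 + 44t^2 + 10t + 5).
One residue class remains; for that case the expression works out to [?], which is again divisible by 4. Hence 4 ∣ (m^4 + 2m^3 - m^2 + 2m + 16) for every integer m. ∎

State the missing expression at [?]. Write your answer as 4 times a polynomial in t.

4(64t^4 + 160t^3 + 140t^2 + 54t + 12)

Only m ≡ 2 (mod 4) is unaccounted for. Put m = 4t+2:
(4t+2)^4 + 2(4t+2)^3 - (4t+2)^2 + 2(4t+2) + 16 expands to 256t^4 + 640t^3 + 560t^2 + 216t + 48,
and factoring out 4 leaves 4(64t^4 + 160t^3 + 140t^2 + 54t + 12).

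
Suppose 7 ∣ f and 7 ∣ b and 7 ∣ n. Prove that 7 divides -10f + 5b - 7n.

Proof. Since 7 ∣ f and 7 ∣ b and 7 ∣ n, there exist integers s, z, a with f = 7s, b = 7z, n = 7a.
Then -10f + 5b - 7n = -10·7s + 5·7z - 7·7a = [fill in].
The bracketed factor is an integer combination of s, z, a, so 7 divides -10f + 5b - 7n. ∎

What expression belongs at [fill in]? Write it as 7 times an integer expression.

7(-7a - 10s + 5z)

Each term has a factor of 7: -10·7s + 5·7z - 7·7a = 7·(-7a - 10s + 5z).
Since -7a - 10s + 5z is an integer, 7 ∣ (-10f + 5b - 7n).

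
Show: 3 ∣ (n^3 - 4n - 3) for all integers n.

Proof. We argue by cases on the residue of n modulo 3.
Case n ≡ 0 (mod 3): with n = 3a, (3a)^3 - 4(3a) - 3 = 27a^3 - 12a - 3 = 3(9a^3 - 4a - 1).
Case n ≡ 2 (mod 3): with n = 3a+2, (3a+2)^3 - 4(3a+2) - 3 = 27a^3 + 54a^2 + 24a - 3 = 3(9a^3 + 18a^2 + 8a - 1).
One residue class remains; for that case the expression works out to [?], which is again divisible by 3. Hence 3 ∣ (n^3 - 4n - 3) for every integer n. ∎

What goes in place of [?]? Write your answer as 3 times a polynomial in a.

The residues treated are {0, 2}, so the missing case is n ≡ 1 (mod 3); write n = 3a+1.
Then (3a+1)^3 - 4(3a+1) - 3 = 27a^3 + 27a^2 - 3a - 6 = 3(9a^3 + 9a^2 - a - 2).

3(9a^3 + 9a^2 - a - 2)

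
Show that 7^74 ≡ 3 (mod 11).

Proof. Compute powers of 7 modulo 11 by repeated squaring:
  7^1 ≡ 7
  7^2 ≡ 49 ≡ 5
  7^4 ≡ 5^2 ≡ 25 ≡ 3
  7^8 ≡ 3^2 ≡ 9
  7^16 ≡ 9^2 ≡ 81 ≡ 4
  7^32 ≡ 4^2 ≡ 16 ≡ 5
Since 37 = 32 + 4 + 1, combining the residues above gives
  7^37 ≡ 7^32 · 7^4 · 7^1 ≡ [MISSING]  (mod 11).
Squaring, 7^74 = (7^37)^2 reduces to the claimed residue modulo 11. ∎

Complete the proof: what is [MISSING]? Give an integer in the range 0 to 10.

6

7^32 · 7^4 · 7^1 ≡ 5 · 3 · 7 = 105.
105 mod 11 = 6, so 7^37 ≡ 6 (mod 11).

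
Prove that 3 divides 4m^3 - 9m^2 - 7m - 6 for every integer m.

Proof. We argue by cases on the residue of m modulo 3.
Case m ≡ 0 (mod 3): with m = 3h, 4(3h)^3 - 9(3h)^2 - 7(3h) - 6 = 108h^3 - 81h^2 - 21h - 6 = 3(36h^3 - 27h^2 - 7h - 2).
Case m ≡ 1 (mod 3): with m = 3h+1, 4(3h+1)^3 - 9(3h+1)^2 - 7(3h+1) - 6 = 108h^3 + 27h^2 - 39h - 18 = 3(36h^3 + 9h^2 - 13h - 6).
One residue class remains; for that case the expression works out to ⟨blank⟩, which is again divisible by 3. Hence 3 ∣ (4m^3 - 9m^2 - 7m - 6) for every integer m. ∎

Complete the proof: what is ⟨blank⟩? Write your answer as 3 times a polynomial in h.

3(36h^3 + 45h^2 + 5h - 8)

The residues treated are {0, 1}, so the missing case is m ≡ 2 (mod 3); write m = 3h+2.
Then 4(3h+2)^3 - 9(3h+2)^2 - 7(3h+2) - 6 = 108h^3 + 135h^2 + 15h - 24 = 3(36h^3 + 45h^2 + 5h - 8).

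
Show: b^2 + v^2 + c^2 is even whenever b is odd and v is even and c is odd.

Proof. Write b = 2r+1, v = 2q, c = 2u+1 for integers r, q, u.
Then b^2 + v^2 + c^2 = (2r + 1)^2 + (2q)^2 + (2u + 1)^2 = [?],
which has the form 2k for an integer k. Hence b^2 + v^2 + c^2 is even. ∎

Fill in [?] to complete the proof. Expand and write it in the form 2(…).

Expanding: (2r + 1)^2 + (2q)^2 + (2u + 1)^2 = 4q^2 + 4r^2 + 4r + 4u^2 + 4u + 2.
Every term is even; pulling out the factor of 2 gives 2(2q^2 + 2r^2 + 2r + 2u^2 + 2u + 1).

2(2q^2 + 2r^2 + 2r + 2u^2 + 2u + 1)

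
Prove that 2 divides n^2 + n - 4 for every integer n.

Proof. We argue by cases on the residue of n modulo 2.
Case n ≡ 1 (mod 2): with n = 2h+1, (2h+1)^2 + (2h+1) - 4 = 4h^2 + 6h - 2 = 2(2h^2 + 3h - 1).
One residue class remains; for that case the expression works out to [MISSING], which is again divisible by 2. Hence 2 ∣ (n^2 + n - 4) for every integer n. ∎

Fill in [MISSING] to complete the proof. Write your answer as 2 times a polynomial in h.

2(2h^2 + h - 2)

The residues treated are {1}, so the missing case is n ≡ 0 (mod 2); write n = 2h.
Then (2h)^2 + (2h) - 4 = 4h^2 + 2h - 4 = 2(2h^2 + h - 2).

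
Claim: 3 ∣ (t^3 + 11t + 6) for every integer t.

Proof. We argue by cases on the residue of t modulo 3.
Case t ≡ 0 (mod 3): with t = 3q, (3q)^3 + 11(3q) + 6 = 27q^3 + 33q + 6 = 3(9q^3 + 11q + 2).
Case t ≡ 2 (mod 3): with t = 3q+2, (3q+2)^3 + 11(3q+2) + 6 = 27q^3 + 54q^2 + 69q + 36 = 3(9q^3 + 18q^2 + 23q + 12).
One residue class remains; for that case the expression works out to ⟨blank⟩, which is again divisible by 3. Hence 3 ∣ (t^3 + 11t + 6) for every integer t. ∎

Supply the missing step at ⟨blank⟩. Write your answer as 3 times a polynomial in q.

3(9q^3 + 9q^2 + 14q + 6)

The residues treated are {0, 2}, so the missing case is t ≡ 1 (mod 3); write t = 3q+1.
Then (3q+1)^3 + 11(3q+1) + 6 = 27q^3 + 27q^2 + 42q + 18 = 3(9q^3 + 9q^2 + 14q + 6).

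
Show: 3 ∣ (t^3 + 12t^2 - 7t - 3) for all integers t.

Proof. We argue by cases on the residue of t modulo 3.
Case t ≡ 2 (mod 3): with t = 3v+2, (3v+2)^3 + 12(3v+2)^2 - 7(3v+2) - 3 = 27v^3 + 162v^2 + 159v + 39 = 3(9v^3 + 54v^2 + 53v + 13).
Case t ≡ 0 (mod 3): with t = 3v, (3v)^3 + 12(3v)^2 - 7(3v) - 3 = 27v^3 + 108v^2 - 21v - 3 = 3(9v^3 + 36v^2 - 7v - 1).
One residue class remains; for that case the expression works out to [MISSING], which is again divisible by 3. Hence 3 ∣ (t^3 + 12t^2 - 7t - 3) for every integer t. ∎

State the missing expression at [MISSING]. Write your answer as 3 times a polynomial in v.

3(9v^3 + 45v^2 + 20v + 1)

The residues treated are {2, 0}, so the missing case is t ≡ 1 (mod 3); write t = 3v+1.
Then (3v+1)^3 + 12(3v+1)^2 - 7(3v+1) - 3 = 27v^3 + 135v^2 + 60v + 3 = 3(9v^3 + 45v^2 + 20v + 1).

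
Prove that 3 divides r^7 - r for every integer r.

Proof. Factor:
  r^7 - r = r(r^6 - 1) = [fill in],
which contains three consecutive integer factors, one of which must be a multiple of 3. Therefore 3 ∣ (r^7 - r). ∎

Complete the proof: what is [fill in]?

(r - 1)r(r + 1)(r^4 + r^2 + 1)

r^6 - 1 = (r^2 - 1)(r^4 + r^2 + 1), and r^2 - 1 = (r-1)(r+1).
So r(r^6 - 1) = (r - 1)r(r + 1)(r^4 + r^2 + 1).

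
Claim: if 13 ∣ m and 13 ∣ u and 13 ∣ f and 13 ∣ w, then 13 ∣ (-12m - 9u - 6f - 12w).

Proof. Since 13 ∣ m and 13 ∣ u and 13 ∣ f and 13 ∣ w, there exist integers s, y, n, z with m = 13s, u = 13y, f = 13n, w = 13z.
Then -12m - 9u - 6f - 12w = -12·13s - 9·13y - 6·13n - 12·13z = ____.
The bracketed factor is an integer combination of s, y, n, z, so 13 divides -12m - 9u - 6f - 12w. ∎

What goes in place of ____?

Pull the common 13 out of every term: -12·13s - 9·13y - 6·13n - 12·13z = 13(-6n - 12s - 9y - 12z).
-6n - 12s - 9y - 12z is an integer, which exhibits the divisibility.

13(-6n - 12s - 9y - 12z)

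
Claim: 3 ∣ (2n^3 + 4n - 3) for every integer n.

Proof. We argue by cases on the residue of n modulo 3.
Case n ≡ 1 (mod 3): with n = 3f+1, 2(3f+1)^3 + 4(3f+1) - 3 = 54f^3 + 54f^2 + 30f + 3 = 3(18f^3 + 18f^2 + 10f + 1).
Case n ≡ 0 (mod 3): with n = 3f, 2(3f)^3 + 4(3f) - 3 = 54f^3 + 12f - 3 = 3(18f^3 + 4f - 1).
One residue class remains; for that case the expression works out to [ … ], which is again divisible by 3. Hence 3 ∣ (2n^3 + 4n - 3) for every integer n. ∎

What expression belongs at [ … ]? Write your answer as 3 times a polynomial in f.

Only n ≡ 2 (mod 3) is unaccounted for. Put n = 3f+2:
2(3f+2)^3 + 4(3f+2) - 3 expands to 54f^3 + 108f^2 + 84f + 21,
and factoring out 3 leaves 3(18f^3 + 36f^2 + 28f + 7).

3(18f^3 + 36f^2 + 28f + 7)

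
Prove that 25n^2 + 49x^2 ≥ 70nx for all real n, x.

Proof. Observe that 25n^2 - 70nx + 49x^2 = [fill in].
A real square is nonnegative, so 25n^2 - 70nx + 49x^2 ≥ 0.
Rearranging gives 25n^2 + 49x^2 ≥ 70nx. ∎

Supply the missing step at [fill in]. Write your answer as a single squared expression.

The leading and trailing coefficients are 5^2 and 7^2, and 70 = 2·5·7, so the trinomial is (5n - 7x)^2.
Hence 25n^2 - 70nx + 49x^2 ≥ 0.

(5n - 7x)^2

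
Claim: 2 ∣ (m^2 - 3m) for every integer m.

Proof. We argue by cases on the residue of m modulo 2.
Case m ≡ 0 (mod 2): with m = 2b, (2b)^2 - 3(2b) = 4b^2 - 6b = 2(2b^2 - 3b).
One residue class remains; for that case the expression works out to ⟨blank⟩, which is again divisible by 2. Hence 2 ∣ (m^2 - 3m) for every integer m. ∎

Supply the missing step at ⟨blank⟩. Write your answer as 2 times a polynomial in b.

The residues treated are {0}, so the missing case is m ≡ 1 (mod 2); write m = 2b+1.
Then (2b+1)^2 - 3(2b+1) = 4b^2 - 2b - 2 = 2(2b^2 - b - 1).

2(2b^2 - b - 1)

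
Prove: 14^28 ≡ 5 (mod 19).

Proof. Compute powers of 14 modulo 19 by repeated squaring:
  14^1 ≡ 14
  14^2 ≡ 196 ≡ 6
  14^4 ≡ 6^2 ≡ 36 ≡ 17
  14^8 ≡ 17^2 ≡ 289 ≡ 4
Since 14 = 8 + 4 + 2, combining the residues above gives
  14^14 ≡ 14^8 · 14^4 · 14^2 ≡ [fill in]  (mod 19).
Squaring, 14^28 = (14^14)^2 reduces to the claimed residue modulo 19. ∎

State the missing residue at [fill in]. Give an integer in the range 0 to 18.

9

Multiply the listed residues: 4 · 17 · 6 = 68 → 408.
Reducing modulo 19: 408 = 21·19 + 9, so 14^14 ≡ 9.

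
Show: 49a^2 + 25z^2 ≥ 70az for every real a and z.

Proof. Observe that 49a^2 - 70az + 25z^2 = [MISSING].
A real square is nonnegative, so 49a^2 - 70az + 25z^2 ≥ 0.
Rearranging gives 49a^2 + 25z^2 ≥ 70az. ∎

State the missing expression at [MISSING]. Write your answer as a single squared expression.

The leading and trailing coefficients are 7^2 and 5^2, and 70 = 2·7·5, so the trinomial is (7a - 5z)^2.
Hence 49a^2 - 70az + 25z^2 ≥ 0.

(7a - 5z)^2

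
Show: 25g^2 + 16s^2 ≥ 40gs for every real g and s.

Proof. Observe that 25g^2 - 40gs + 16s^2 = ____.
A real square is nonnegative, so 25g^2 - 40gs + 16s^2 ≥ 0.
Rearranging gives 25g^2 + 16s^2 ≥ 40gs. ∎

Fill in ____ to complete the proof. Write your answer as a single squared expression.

(5g - 4s)^2

25g^2 - 40gs + 16s^2 is a perfect-square trinomial: the outer terms are (5g)^2 and (4s)^2, and the cross term is -2·5g·4s.
So 25g^2 - 40gs + 16s^2 = (5g - 4s)^2 ≥ 0.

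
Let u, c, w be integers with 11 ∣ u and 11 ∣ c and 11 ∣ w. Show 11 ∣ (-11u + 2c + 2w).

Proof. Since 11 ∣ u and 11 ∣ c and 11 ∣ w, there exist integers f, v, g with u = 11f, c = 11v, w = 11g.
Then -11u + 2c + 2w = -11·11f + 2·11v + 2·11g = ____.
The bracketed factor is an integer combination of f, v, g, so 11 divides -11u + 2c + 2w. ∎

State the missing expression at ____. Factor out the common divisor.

Pull the common 11 out of every term: -11·11f + 2·11v + 2·11g = 11(-11f + 2g + 2v).
-11f + 2g + 2v is an integer, which exhibits the divisibility.

11(-11f + 2g + 2v)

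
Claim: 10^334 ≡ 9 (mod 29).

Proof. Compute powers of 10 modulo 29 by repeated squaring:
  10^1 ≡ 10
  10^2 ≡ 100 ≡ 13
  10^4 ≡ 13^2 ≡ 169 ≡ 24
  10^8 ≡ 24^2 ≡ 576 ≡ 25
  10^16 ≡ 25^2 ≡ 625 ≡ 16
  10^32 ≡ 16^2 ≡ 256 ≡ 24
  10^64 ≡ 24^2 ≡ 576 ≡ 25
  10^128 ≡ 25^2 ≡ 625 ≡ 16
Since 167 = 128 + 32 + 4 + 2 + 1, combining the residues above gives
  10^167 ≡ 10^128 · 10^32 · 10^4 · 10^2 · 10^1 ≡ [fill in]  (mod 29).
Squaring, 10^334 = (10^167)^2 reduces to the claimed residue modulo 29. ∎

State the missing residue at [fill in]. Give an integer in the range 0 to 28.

10^128 · 10^32 · 10^4 · 10^2 · 10^1 ≡ 16 · 24 · 24 · 13 · 10 = 1198080.
1198080 mod 29 = 3, so 10^167 ≡ 3 (mod 29).

3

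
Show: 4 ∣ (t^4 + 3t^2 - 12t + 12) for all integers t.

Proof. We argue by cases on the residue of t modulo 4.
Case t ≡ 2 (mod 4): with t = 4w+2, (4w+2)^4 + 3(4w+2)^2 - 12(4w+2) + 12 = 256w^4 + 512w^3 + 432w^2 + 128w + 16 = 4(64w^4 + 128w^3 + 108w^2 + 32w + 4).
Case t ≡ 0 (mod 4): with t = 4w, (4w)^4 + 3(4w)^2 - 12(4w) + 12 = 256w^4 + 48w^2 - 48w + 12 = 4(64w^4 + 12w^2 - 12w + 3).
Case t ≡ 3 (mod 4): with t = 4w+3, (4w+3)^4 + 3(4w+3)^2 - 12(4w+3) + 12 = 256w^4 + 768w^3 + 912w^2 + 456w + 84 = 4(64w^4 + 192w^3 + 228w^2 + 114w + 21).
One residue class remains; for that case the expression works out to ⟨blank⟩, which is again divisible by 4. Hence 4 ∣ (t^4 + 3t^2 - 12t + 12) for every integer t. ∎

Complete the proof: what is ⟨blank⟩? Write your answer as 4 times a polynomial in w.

4(64w^4 + 64w^3 + 36w^2 - 2w + 1)

Only t ≡ 1 (mod 4) is unaccounted for. Put t = 4w+1:
(4w+1)^4 + 3(4w+1)^2 - 12(4w+1) + 12 expands to 256w^4 + 256w^3 + 144w^2 - 8w + 4,
and factoring out 4 leaves 4(64w^4 + 64w^3 + 36w^2 - 2w + 1).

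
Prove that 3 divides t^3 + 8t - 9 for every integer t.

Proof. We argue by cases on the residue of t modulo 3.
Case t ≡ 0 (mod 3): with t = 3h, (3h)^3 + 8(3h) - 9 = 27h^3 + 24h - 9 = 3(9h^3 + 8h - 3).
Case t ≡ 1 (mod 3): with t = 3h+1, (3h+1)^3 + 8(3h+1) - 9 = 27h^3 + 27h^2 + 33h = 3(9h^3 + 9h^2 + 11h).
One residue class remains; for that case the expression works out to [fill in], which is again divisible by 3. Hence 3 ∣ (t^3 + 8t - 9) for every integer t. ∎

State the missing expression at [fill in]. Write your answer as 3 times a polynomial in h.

The residues treated are {0, 1}, so the missing case is t ≡ 2 (mod 3); write t = 3h+2.
Then (3h+2)^3 + 8(3h+2) - 9 = 27h^3 + 54h^2 + 60h + 15 = 3(9h^3 + 18h^2 + 20h + 5).

3(9h^3 + 18h^2 + 20h + 5)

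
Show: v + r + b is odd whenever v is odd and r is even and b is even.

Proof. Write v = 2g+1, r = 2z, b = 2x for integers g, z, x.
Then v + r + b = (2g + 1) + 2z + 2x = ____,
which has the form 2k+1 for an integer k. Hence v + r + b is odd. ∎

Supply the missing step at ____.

2(g + x + z) + 1

Expanding: (2g + 1) + 2z + 2x = 2g + 2x + 2z + 1.
Every term except the constant is even, so this is 2(g + x + z) + 1,
and g + x + z ∈ ℤ gives the required form.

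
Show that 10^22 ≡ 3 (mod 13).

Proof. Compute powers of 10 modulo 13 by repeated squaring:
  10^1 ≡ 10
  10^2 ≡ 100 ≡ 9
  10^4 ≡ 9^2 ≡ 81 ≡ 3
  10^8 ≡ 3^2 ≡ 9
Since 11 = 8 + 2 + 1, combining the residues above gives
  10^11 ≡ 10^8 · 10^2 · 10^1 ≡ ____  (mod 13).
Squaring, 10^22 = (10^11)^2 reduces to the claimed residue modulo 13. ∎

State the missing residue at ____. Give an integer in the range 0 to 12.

Multiply the listed residues: 9 · 9 · 10 = 81 → 810.
Reducing modulo 13: 810 = 62·13 + 4, so 10^11 ≡ 4.

4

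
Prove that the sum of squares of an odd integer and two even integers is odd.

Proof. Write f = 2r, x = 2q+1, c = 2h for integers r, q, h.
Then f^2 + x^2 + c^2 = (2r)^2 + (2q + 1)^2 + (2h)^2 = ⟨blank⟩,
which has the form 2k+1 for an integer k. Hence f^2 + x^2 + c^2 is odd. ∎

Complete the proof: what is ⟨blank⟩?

(2r)^2 + (2q + 1)^2 + (2h)^2 = 4h^2 + 4q^2 + 4q + 4r^2 + 1
= 2(2h^2 + 2q^2 + 2q + 2r^2) + 1.
Since 2h^2 + 2q^2 + 2q + 2r^2 is an integer, the sum of squares is of the form 2k+1 for an integer k.

2(2h^2 + 2q^2 + 2q + 2r^2) + 1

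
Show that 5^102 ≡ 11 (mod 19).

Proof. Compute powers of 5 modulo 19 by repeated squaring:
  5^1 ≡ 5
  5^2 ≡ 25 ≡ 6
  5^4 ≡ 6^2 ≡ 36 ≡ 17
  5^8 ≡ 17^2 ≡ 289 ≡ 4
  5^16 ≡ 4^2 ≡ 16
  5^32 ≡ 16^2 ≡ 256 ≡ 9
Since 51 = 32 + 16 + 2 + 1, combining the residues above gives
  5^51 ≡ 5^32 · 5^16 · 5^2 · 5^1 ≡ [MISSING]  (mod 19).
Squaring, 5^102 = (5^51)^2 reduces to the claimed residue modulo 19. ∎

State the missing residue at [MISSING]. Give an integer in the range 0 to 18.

7

5^32 · 5^16 · 5^2 · 5^1 ≡ 9 · 16 · 6 · 5 = 4320.
4320 mod 19 = 7, so 5^51 ≡ 7 (mod 19).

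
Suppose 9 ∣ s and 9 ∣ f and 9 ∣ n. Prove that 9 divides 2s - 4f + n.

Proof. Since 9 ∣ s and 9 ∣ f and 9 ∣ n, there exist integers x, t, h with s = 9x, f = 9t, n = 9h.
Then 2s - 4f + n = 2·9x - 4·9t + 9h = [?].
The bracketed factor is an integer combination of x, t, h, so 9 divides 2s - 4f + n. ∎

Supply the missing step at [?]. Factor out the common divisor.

9(h - 4t + 2x)

Each term has a factor of 9: 2·9x - 4·9t + 9h = 9·(h - 4t + 2x).
Since h - 4t + 2x is an integer, 9 ∣ (2s - 4f + n).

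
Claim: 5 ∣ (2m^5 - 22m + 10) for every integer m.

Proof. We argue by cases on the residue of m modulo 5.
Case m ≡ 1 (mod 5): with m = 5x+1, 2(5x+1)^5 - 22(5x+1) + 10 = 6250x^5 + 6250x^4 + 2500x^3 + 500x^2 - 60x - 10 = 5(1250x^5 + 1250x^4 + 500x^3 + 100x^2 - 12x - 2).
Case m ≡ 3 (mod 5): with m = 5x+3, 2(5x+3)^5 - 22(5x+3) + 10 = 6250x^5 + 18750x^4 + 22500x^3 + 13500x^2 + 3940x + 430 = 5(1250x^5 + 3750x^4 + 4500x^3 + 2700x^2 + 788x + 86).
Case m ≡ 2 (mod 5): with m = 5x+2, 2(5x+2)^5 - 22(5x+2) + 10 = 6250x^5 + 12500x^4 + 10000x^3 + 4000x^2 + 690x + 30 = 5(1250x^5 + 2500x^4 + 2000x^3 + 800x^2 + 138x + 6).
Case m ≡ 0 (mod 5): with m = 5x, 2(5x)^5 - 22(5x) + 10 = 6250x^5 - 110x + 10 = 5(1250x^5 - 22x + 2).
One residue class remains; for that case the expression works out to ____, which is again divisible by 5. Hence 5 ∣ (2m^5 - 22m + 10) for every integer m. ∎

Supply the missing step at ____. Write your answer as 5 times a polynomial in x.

5(1250x^5 + 5000x^4 + 8000x^3 + 6400x^2 + 2538x + 394)

The residues treated are {1, 3, 2, 0}, so the missing case is m ≡ 4 (mod 5); write m = 5x+4.
Then 2(5x+4)^5 - 22(5x+4) + 10 = 6250x^5 + 25000x^4 + 40000x^3 + 32000x^2 + 12690x + 1970 = 5(1250x^5 + 5000x^4 + 8000x^3 + 6400x^2 + 2538x + 394).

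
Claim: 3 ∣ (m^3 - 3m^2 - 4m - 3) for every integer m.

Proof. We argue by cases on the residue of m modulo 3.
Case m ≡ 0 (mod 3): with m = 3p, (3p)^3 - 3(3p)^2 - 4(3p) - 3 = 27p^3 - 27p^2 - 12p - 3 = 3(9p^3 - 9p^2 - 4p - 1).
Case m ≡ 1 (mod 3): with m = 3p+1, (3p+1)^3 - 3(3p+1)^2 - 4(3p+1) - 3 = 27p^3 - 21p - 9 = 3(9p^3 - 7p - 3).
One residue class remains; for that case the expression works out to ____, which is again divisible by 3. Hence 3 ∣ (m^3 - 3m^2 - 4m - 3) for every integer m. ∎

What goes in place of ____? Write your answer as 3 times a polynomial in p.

Only m ≡ 2 (mod 3) is unaccounted for. Put m = 3p+2:
(3p+2)^3 - 3(3p+2)^2 - 4(3p+2) - 3 expands to 27p^3 + 27p^2 - 12p - 15,
and factoring out 3 leaves 3(9p^3 + 9p^2 - 4p - 5).

3(9p^3 + 9p^2 - 4p - 5)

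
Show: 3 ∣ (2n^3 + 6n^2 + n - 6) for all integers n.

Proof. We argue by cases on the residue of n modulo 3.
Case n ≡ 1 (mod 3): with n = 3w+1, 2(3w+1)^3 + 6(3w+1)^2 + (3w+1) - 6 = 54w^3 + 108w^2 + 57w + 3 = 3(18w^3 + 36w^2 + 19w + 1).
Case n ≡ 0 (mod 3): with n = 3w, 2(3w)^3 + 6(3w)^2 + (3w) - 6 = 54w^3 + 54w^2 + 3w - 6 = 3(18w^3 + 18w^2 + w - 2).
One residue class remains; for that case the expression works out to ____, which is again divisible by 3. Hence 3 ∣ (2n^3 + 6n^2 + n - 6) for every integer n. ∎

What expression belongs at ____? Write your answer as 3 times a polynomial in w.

The residues treated are {1, 0}, so the missing case is n ≡ 2 (mod 3); write n = 3w+2.
Then 2(3w+2)^3 + 6(3w+2)^2 + (3w+2) - 6 = 54w^3 + 162w^2 + 147w + 36 = 3(18w^3 + 54w^2 + 49w + 12).

3(18w^3 + 54w^2 + 49w + 12)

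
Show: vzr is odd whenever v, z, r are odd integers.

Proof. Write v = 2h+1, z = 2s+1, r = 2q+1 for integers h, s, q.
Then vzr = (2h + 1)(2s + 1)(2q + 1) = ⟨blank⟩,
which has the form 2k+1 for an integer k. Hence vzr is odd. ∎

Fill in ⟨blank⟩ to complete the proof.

Expanding: (2h + 1)(2s + 1)(2q + 1) = 8hqs + 4hq + 4hs + 2h + 4qs + 2q + 2s + 1.
Every term except the constant is even, so this is 2(4hqs + 2hq + 2hs + h + 2qs + q + s) + 1,
and 4hqs + 2hq + 2hs + h + 2qs + q + s ∈ ℤ gives the required form.

2(4hqs + 2hq + 2hs + h + 2qs + q + s) + 1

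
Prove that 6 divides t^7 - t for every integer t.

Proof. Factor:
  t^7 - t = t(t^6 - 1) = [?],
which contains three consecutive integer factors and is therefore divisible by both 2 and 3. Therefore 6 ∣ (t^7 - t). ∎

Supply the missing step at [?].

t^6 - 1 = (t^2 - 1)(t^4 + t^2 + 1), and t^2 - 1 = (t-1)(t+1).
So t(t^6 - 1) = (t - 1)t(t + 1)(t^4 + t^2 + 1).

(t - 1)t(t + 1)(t^4 + t^2 + 1)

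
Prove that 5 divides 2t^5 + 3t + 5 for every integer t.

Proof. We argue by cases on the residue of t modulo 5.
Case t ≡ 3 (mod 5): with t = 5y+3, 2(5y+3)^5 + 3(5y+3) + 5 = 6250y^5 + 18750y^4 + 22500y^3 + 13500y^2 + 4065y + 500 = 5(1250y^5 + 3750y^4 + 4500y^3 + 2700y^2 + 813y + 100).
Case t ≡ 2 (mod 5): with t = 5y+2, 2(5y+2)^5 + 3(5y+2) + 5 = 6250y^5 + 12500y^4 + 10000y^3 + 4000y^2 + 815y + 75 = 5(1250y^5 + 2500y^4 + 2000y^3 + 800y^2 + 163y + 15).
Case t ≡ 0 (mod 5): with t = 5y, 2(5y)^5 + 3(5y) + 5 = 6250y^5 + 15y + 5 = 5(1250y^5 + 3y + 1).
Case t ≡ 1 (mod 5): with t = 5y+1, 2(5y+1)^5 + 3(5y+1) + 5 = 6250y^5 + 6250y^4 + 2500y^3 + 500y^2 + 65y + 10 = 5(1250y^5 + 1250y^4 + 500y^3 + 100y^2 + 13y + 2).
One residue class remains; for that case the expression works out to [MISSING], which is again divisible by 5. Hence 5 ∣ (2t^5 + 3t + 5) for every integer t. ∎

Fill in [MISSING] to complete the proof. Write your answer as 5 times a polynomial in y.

The residues treated are {3, 2, 0, 1}, so the missing case is t ≡ 4 (mod 5); write t = 5y+4.
Then 2(5y+4)^5 + 3(5y+4) + 5 = 6250y^5 + 25000y^4 + 40000y^3 + 32000y^2 + 12815y + 2065 = 5(1250y^5 + 5000y^4 + 8000y^3 + 6400y^2 + 2563y + 413).

5(1250y^5 + 5000y^4 + 8000y^3 + 6400y^2 + 2563y + 413)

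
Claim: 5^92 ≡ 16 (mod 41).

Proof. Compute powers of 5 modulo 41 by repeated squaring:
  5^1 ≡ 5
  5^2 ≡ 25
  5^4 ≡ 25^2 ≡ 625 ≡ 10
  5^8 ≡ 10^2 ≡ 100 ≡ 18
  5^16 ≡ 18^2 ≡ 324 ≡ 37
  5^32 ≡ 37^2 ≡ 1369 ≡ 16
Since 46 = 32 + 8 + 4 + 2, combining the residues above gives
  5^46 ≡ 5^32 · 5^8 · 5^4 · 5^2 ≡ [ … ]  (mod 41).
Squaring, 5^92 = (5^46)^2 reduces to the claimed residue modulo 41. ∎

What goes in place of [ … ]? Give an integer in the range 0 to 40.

5^32 · 5^8 · 5^4 · 5^2 ≡ 16 · 18 · 10 · 25 = 72000.
72000 mod 41 = 4, so 5^46 ≡ 4 (mod 41).

4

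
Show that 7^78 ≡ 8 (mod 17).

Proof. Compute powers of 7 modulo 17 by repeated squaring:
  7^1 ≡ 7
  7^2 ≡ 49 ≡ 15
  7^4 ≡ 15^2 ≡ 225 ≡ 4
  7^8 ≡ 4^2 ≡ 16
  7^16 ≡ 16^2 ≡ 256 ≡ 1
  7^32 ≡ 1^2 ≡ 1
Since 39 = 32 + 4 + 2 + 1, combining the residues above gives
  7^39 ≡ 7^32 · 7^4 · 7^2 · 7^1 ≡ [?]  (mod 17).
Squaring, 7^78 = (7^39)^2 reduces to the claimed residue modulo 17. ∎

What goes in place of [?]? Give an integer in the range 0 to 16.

7^32 · 7^4 · 7^2 · 7^1 ≡ 1 · 4 · 15 · 7 = 420.
420 mod 17 = 12, so 7^39 ≡ 12 (mod 17).

12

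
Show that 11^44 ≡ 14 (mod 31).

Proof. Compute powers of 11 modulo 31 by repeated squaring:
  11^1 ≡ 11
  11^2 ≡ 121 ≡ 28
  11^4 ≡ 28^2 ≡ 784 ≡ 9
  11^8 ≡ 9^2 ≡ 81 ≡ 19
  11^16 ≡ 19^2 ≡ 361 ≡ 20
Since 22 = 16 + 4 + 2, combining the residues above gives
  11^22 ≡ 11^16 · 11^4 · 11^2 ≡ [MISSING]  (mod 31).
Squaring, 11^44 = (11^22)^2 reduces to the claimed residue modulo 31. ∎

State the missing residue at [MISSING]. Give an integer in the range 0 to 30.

11^16 · 11^4 · 11^2 ≡ 20 · 9 · 28 = 5040.
5040 mod 31 = 18, so 11^22 ≡ 18 (mod 31).

18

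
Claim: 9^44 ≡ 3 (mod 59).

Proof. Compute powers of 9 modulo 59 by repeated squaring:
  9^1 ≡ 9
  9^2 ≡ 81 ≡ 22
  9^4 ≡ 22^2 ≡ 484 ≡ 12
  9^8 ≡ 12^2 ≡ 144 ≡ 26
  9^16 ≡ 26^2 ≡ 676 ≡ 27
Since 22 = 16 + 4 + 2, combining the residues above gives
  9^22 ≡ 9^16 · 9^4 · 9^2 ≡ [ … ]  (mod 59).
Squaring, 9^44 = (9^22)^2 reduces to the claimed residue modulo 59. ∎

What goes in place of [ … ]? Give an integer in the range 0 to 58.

48

Multiply the listed residues: 27 · 12 · 22 = 324 → 7128.
Reducing modulo 59: 7128 = 120·59 + 48, so 9^22 ≡ 48.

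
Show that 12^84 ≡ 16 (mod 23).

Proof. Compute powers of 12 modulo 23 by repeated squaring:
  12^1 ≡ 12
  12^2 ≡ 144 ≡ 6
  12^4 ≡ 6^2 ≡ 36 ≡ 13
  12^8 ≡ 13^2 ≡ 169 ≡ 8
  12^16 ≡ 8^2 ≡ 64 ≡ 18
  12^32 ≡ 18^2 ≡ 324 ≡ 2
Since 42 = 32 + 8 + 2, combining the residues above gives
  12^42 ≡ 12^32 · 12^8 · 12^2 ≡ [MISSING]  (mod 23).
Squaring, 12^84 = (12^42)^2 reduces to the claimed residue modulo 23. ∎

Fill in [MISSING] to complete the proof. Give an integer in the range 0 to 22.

Multiply the listed residues: 2 · 8 · 6 = 16 → 96.
Reducing modulo 23: 96 = 4·23 + 4, so 12^42 ≡ 4.

4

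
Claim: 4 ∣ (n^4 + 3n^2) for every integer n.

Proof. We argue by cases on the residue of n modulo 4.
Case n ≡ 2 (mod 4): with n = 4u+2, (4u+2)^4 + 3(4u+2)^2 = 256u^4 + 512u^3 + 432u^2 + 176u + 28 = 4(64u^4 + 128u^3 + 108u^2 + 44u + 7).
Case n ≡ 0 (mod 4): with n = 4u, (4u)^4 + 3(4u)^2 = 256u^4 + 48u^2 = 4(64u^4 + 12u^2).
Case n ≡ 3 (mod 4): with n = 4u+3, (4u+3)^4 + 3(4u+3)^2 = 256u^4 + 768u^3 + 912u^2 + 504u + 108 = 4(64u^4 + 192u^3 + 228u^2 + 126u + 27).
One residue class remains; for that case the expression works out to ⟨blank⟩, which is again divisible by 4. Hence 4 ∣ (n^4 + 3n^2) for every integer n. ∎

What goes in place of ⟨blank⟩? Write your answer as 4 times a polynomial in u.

The residues treated are {2, 0, 3}, so the missing case is n ≡ 1 (mod 4); write n = 4u+1.
Then (4u+1)^4 + 3(4u+1)^2 = 256u^4 + 256u^3 + 144u^2 + 40u + 4 = 4(64u^4 + 64u^3 + 36u^2 + 10u + 1).

4(64u^4 + 64u^3 + 36u^2 + 10u + 1)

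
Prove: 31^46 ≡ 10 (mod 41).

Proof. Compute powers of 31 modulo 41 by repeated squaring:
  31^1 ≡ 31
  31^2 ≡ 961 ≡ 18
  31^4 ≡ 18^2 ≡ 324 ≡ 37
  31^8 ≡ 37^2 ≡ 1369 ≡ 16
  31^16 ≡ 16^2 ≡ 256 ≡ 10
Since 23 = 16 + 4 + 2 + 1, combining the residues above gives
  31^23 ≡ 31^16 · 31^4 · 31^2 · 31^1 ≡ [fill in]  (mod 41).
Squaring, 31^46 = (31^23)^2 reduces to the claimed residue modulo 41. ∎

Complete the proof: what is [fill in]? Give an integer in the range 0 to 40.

31^16 · 31^4 · 31^2 · 31^1 ≡ 10 · 37 · 18 · 31 = 206460.
206460 mod 41 = 25, so 31^23 ≡ 25 (mod 41).

25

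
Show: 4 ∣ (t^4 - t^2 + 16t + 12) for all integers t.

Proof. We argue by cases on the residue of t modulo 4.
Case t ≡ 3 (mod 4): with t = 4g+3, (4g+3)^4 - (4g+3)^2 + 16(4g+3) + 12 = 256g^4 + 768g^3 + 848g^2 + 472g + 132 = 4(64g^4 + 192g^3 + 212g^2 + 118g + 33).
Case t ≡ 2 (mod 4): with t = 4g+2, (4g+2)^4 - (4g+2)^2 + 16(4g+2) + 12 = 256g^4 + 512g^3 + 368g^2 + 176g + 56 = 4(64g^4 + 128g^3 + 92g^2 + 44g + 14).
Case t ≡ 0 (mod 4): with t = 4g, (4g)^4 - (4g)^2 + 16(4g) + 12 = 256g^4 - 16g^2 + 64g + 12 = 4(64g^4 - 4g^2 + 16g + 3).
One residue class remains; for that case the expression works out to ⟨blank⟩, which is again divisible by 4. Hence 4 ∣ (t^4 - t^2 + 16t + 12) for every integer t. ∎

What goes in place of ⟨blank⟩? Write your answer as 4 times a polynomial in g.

Only t ≡ 1 (mod 4) is unaccounted for. Put t = 4g+1:
(4g+1)^4 - (4g+1)^2 + 16(4g+1) + 12 expands to 256g^4 + 256g^3 + 80g^2 + 72g + 28,
and factoring out 4 leaves 4(64g^4 + 64g^3 + 20g^2 + 18g + 7).

4(64g^4 + 64g^3 + 20g^2 + 18g + 7)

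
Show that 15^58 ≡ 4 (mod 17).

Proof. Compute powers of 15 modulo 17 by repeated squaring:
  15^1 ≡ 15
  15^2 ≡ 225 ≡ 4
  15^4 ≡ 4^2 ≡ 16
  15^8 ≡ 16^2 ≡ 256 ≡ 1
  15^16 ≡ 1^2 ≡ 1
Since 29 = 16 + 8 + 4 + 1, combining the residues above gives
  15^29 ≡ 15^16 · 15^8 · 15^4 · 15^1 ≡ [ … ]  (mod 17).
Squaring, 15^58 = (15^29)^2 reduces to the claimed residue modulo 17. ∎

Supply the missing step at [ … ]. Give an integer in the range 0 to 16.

Multiply the listed residues: 1 · 1 · 16 · 15 = 1 → 16 → 240.
Reducing modulo 17: 240 = 14·17 + 2, so 15^29 ≡ 2.

2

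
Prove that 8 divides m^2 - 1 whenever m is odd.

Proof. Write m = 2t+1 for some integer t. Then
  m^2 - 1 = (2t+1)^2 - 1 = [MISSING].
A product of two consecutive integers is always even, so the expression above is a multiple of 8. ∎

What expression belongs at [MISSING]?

(2t+1)^2 - 1 = 4t^2 + 4t + 1 - 1 = 4t^2 + 4t = 4t(t+1).
Since t and t+1 are consecutive, t(t+1) is even, and 4·(even) is a multiple of 8.

4t(t + 1)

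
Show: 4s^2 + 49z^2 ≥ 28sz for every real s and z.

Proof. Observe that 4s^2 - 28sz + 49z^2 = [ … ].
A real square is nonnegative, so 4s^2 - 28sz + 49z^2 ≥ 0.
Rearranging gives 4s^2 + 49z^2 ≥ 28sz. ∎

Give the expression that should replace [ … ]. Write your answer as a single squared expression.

4s^2 - 28sz + 49z^2 is a perfect-square trinomial: the outer terms are (2s)^2 and (7z)^2, and the cross term is -2·2s·7z.
So 4s^2 - 28sz + 49z^2 = (2s - 7z)^2 ≥ 0.

(2s - 7z)^2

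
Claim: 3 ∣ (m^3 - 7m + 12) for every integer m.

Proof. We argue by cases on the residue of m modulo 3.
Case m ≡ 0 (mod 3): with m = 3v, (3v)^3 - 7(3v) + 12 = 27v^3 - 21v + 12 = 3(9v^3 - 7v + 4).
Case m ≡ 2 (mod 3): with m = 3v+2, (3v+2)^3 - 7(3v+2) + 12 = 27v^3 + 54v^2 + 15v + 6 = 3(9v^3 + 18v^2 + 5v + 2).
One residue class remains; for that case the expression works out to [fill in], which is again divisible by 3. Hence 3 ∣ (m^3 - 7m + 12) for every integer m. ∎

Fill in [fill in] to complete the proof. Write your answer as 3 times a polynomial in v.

The residues treated are {0, 2}, so the missing case is m ≡ 1 (mod 3); write m = 3v+1.
Then (3v+1)^3 - 7(3v+1) + 12 = 27v^3 + 27v^2 - 12v + 6 = 3(9v^3 + 9v^2 - 4v + 2).

3(9v^3 + 9v^2 - 4v + 2)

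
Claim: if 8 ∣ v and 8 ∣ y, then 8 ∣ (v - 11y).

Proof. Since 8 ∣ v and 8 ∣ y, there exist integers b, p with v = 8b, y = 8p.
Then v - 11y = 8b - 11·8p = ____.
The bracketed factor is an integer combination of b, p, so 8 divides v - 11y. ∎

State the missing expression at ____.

Each term has a factor of 8: 8b - 11·8p = 8·(b - 11p).
Since b - 11p is an integer, 8 ∣ (v - 11y).

8(b - 11p)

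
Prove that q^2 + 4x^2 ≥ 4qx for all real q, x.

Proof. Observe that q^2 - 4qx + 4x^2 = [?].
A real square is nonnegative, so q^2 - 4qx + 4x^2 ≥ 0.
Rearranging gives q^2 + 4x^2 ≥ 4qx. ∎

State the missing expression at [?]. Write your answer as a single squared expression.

q^2 - 4qx + 4x^2 is a perfect-square trinomial: the outer terms are (q)^2 and (2x)^2, and the cross term is -2·q·2x.
So q^2 - 4qx + 4x^2 = (q - 2x)^2 ≥ 0.

(q - 2x)^2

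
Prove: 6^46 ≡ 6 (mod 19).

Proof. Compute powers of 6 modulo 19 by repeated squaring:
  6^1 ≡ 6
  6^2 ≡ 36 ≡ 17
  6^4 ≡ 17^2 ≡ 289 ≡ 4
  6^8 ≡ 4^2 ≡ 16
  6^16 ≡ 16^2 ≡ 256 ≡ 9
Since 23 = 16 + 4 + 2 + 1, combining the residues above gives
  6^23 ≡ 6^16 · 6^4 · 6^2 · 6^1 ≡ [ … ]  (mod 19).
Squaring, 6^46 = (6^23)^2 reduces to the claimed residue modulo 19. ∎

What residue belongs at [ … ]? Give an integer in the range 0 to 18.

5

Multiply the listed residues: 9 · 4 · 17 · 6 = 36 → 612 → 3672.
Reducing modulo 19: 3672 = 193·19 + 5, so 6^23 ≡ 5.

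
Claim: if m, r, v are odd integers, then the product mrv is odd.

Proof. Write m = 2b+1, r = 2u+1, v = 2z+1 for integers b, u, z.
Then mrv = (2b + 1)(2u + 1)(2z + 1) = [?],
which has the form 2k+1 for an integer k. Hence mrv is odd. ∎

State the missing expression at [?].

(2b + 1)(2u + 1)(2z + 1) = 8buz + 4bu + 4bz + 2b + 4uz + 2u + 2z + 1
= 2(4buz + 2bu + 2bz + b + 2uz + u + z) + 1.
Since 4buz + 2bu + 2bz + b + 2uz + u + z is an integer, the product is of the form 2k+1 for an integer k.

2(4buz + 2bu + 2bz + b + 2uz + u + z) + 1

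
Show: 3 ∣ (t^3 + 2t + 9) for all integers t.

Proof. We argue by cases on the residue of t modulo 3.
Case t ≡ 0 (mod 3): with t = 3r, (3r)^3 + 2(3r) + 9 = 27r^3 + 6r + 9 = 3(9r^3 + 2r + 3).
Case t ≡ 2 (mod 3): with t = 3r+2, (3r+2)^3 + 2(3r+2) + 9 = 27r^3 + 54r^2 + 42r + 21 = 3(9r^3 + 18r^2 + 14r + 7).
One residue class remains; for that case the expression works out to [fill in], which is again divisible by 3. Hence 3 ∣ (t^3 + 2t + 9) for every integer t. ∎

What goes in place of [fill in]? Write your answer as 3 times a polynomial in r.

The residues treated are {0, 2}, so the missing case is t ≡ 1 (mod 3); write t = 3r+1.
Then (3r+1)^3 + 2(3r+1) + 9 = 27r^3 + 27r^2 + 15r + 12 = 3(9r^3 + 9r^2 + 5r + 4).

3(9r^3 + 9r^2 + 5r + 4)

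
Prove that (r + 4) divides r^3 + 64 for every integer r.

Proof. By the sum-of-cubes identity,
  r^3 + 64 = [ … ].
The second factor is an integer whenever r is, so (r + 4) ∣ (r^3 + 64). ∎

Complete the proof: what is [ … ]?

Polynomial division of r^3 + 64 by r + 4 leaves remainder 0 and quotient r^2 - 4r + 16.
Hence r^3 + 64 = (r + 4)(r^2 - 4r + 16).

(r + 4)(r^2 - 4r + 16)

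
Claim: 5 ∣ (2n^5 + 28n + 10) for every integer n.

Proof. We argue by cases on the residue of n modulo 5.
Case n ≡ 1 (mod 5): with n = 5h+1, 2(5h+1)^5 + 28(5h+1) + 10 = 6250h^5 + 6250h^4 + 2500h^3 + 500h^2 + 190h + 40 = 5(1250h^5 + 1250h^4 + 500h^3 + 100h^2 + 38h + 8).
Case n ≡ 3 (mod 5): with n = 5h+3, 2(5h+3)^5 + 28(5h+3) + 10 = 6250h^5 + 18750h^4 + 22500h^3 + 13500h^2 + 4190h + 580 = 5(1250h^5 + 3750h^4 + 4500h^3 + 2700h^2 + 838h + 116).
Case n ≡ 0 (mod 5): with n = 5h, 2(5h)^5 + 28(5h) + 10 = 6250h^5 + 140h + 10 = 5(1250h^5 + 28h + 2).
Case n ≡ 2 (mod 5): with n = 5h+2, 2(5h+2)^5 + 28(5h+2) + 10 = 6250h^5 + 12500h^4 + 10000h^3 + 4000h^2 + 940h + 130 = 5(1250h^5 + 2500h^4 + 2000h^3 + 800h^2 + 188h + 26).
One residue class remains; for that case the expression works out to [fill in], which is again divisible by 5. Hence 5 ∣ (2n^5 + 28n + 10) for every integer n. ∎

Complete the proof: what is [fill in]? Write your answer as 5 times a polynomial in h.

5(1250h^5 + 5000h^4 + 8000h^3 + 6400h^2 + 2588h + 434)

The residues treated are {1, 3, 0, 2}, so the missing case is n ≡ 4 (mod 5); write n = 5h+4.
Then 2(5h+4)^5 + 28(5h+4) + 10 = 6250h^5 + 25000h^4 + 40000h^3 + 32000h^2 + 12940h + 2170 = 5(1250h^5 + 5000h^4 + 8000h^3 + 6400h^2 + 2588h + 434).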